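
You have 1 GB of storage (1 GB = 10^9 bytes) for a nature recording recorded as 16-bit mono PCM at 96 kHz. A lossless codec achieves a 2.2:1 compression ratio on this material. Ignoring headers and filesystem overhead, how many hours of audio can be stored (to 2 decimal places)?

3.18 hours

Uncompressed byte rate = 96,000 × 2 × 1 = 192,000 bytes/s.
After 2.2:1 compression, effective rate ≈ 87272.73 bytes/s.
Capacity = 1 × 1,000,000,000 = 1,000,000,000 bytes.
1,000,000,000 / effective rate ≈ 11458.33 s → 3.18 hours.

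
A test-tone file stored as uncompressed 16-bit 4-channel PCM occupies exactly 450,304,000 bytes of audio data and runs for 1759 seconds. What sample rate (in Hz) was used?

32,000 Hz

Bytes = sample_rate × seconds × bytes_per_sample × channels.
sample_rate = 450,304,000 / (1,759 × 2 × 4) = 450,304,000 / 14,072 = 32,000 Hz.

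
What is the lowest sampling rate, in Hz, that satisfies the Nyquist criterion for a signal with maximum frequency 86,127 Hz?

Minimum sample rate = 2 × 86,127 Hz = 172,254 Hz.

172,254 Hz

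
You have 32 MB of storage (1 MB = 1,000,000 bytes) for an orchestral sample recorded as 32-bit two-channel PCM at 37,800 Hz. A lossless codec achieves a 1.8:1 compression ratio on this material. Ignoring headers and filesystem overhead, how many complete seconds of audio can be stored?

190 seconds

Uncompressed byte rate = 37,800 × 4 × 2 = 302,400 bytes/s.
After 1.8:1 compression, effective rate ≈ 168000 bytes/s.
Capacity = 32 × 1,000,000 = 32,000,000 bytes.
32,000,000 / effective rate ≈ 190.48 s → 190 seconds.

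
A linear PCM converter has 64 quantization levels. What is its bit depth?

log2(64) = 6.

6 bits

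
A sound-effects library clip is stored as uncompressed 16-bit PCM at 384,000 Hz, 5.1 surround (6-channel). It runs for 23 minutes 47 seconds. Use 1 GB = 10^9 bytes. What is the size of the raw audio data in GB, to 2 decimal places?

6.58 GB

Duration = 23 minutes 47 seconds = 1,427 s.
Bytes = 384,000 samples/s × 1,427 s × 2 bytes/sample × 6 ch = 6,575,616,000 bytes.
6,575,616,000 / 1,000,000,000 = 6.58 GB.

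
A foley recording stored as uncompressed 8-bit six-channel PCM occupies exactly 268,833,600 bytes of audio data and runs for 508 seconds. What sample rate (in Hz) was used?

Bytes = sample_rate × seconds × bytes_per_sample × channels.
sample_rate = 268,833,600 / (508 × 1 × 6) = 268,833,600 / 3,048 = 88,200 Hz.

88,200 Hz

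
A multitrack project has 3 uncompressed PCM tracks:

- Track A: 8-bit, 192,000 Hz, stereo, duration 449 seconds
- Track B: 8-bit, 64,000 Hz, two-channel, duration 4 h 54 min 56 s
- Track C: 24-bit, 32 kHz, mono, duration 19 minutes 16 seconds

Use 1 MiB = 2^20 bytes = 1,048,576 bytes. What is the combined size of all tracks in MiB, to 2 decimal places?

Track A: 192,000 × 449 × 1 × 2 = 172,416,000 bytes.
Track B: 4 h 54 min 56 s = 17,696 s; 64,000 × 17,696 × 1 × 2 = 2,265,088,000 bytes.
Track C: 19 minutes 16 seconds = 1,156 s; 32,000 × 1,156 × 3 × 1 = 110,976,000 bytes.
Total = 2,548,480,000 bytes = 2430.42 MiB.

2430.42 MiB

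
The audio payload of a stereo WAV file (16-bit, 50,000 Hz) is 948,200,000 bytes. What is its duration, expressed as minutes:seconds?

79:01

Byte rate = 50,000 × 2 × 2 = 200,000 bytes/s.
Duration = 948,200,000 / 200,000 = 4,741 s.
4,741 s = 79:01.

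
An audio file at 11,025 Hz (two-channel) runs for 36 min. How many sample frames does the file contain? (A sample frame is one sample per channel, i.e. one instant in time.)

36 min = 2,160 s.
11,025 samples/s × 2,160 s = 23,814,000 frames.

23,814,000 sample frames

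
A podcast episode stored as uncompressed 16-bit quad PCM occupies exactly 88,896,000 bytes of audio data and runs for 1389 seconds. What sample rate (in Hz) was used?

Bytes = sample_rate × seconds × bytes_per_sample × channels.
sample_rate = 88,896,000 / (1,389 × 2 × 4) = 88,896,000 / 11,112 = 8,000 Hz.

8,000 Hz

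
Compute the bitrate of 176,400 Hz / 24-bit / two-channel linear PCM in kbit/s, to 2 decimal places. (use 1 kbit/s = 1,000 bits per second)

Bit rate = 176,400 × 24 × 2 = 8,467,200 bits/s.
= 8467.20 kbit/s.

8467.20 kbit/s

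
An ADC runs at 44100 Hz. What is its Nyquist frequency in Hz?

Nyquist frequency = sample rate / 2 = 44,100 / 2 = 22,050 Hz.

22,050 Hz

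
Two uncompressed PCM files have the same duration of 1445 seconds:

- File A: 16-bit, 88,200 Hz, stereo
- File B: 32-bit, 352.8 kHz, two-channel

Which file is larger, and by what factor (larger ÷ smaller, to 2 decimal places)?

File B, by a factor of 8.00

File A: 88,200 × 2 × 2 = 352,800 bytes/s.
File B: 352,800 × 4 × 2 = 2,822,400 bytes/s.
File B is larger; ratio = 4,078,368,000 / 509,796,000 = 8.00.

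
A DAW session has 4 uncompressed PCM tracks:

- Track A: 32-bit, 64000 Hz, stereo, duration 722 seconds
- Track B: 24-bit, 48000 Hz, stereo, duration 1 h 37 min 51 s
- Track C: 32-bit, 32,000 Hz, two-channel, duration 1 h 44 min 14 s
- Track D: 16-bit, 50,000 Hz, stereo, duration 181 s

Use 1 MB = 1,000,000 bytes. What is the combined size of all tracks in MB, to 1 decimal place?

Track A: 64,000 × 722 × 4 × 2 = 369,664,000 bytes.
Track B: 1 h 37 min 51 s = 5,871 s; 48,000 × 5,871 × 3 × 2 = 1,690,848,000 bytes.
Track C: 1 h 44 min 14 s = 6,254 s; 32,000 × 6,254 × 4 × 2 = 1,601,024,000 bytes.
Track D: 50,000 × 181 × 2 × 2 = 36,200,000 bytes.
Total = 3,697,736,000 bytes = 3697.7 MB.

3697.7 MB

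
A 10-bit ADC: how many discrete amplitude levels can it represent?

2^10 = 1,024.

1,024 levels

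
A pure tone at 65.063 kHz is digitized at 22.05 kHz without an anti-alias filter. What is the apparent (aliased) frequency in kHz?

1.087 kHz

Nyquist = 22,050/2 = 11,025 Hz; 65,063 Hz exceeds it.
Alias = |65,063 − 3×22,050| = |65,063 − 66,150| = 1,087 Hz = 1.087 kHz.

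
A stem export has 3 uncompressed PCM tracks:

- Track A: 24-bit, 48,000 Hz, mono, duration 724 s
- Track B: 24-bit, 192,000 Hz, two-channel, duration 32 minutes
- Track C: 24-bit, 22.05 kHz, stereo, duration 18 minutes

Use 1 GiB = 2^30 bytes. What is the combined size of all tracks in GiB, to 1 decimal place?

Track A: 48,000 × 724 × 3 × 1 = 104,256,000 bytes.
Track B: 32 minutes = 1,920 s; 192,000 × 1,920 × 3 × 2 = 2,211,840,000 bytes.
Track C: 18 minutes = 1,080 s; 22,050 × 1,080 × 3 × 2 = 142,884,000 bytes.
Total = 2,458,980,000 bytes = 2.3 GiB.

2.3 GiB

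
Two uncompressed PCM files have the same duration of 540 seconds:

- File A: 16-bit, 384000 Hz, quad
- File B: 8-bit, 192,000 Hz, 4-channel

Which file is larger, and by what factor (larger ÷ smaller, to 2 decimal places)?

File A: 384,000 × 2 × 4 = 3,072,000 bytes/s.
File B: 192,000 × 1 × 4 = 768,000 bytes/s.
File A is larger; ratio = 1,658,880,000 / 414,720,000 = 4.00.

File A, by a factor of 4.00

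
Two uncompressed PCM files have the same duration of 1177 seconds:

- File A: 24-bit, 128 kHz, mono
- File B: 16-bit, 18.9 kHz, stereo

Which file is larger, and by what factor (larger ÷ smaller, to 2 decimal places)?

File A, by a factor of 5.08

File A: 128,000 × 3 × 1 = 384,000 bytes/s.
File B: 18,900 × 2 × 2 = 75,600 bytes/s.
File A is larger; ratio = 451,968,000 / 88,981,200 = 5.08.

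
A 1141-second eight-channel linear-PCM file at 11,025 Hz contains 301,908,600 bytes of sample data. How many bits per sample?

24 bits

Bytes per sample = 301,908,600 / (11,025 × 1,141 × 8) = 301,908,600 / 100,636,200 = 3.
Bit depth = 3 × 8 = 24 bits.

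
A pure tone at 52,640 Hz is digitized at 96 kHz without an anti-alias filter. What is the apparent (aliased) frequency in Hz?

Nyquist = 96,000/2 = 48,000 Hz; 52,640 Hz exceeds it.
Alias = |52,640 − 1×96,000| = |52,640 − 96,000| = 43,360 Hz.

43,360 Hz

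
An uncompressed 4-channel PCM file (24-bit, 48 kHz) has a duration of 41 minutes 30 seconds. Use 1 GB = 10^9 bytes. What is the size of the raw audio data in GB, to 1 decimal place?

1.4 GB

Duration = 41 minutes 30 seconds = 2,490 s.
Bytes = 48,000 samples/s × 2,490 s × 3 bytes/sample × 4 ch = 1,434,240,000 bytes.
1,434,240,000 / 1,000,000,000 = 1.4 GB.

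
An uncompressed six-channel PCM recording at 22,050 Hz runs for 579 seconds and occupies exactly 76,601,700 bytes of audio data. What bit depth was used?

8 bits

Bytes per sample = 76,601,700 / (22,050 × 579 × 6) = 76,601,700 / 76,601,700 = 1.
Bit depth = 1 × 8 = 8 bits.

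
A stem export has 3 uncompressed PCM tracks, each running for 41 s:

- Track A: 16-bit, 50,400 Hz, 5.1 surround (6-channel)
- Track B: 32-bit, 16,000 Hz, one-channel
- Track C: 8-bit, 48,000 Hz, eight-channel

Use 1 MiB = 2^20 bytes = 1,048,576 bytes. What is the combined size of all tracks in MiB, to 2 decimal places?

41.17 MiB

Track A: 50,400 × 41 × 2 × 6 = 24,796,800 bytes.
Track B: 16,000 × 41 × 4 × 1 = 2,624,000 bytes.
Track C: 48,000 × 41 × 1 × 8 = 15,744,000 bytes.
Total = 43,164,800 bytes = 41.17 MiB.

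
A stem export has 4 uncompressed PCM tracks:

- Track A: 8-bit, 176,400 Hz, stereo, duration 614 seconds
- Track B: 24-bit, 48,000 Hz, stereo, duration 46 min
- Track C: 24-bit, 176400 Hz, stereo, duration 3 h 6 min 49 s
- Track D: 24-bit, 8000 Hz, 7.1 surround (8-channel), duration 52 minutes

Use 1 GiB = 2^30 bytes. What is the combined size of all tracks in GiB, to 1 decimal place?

Track A: 176,400 × 614 × 1 × 2 = 216,619,200 bytes.
Track B: 46 min = 2,760 s; 48,000 × 2,760 × 3 × 2 = 794,880,000 bytes.
Track C: 3 h 6 min 49 s = 11,209 s; 176,400 × 11,209 × 3 × 2 = 11,863,605,600 bytes.
Track D: 52 minutes = 3,120 s; 8,000 × 3,120 × 3 × 8 = 599,040,000 bytes.
Total = 13,474,144,800 bytes = 12.5 GiB.

12.5 GiB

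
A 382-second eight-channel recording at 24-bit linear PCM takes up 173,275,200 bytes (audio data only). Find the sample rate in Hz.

Bytes = sample_rate × seconds × bytes_per_sample × channels.
sample_rate = 173,275,200 / (382 × 3 × 8) = 173,275,200 / 9,168 = 18,900 Hz.

18,900 Hz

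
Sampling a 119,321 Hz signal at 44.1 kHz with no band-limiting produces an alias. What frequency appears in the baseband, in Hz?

Nyquist = 44,100/2 = 22,050 Hz; 119,321 Hz exceeds it.
Alias = |119,321 − 3×44,100| = |119,321 − 132,300| = 12,979 Hz.

12,979 Hz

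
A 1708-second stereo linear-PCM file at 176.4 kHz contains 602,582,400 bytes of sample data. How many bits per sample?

Bytes per sample = 602,582,400 / (176,400 × 1,708 × 2) = 602,582,400 / 602,582,400 = 1.
Bit depth = 1 × 8 = 8 bits.

8 bits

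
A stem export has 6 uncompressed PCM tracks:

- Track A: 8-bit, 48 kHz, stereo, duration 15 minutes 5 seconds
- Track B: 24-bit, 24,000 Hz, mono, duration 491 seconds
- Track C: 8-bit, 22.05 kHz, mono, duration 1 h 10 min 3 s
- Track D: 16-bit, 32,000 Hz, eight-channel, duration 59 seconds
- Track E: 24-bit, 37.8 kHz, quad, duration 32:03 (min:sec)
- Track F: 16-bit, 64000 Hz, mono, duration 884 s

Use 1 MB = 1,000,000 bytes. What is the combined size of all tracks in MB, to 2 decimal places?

1230.54 MB

Track A: 15 minutes 5 seconds = 905 s; 48,000 × 905 × 1 × 2 = 86,880,000 bytes.
Track B: 24,000 × 491 × 3 × 1 = 35,352,000 bytes.
Track C: 1 h 10 min 3 s = 4,203 s; 22,050 × 4,203 × 1 × 1 = 92,676,150 bytes.
Track D: 32,000 × 59 × 2 × 8 = 30,208,000 bytes.
Track E: 32:03 (min:sec) = 1,923 s; 37,800 × 1,923 × 3 × 4 = 872,272,800 bytes.
Track F: 64,000 × 884 × 2 × 1 = 113,152,000 bytes.
Total = 1,230,540,950 bytes = 1230.54 MB.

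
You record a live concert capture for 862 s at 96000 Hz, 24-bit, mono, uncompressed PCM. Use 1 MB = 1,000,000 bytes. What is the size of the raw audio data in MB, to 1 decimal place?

248.3 MB

Bytes = 96,000 samples/s × 862 s × 3 bytes/sample × 1 ch = 248,256,000 bytes.
248,256,000 / 1,000,000 = 248.3 MB.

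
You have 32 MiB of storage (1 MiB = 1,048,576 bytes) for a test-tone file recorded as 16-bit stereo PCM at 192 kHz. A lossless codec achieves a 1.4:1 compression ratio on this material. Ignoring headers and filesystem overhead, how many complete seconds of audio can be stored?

61 seconds

Uncompressed byte rate = 192,000 × 2 × 2 = 768,000 bytes/s.
After 1.4:1 compression, effective rate ≈ 548571.43 bytes/s.
Capacity = 32 × 1,048,576 = 33,554,432 bytes.
33,554,432 / effective rate ≈ 61.17 s → 61 seconds.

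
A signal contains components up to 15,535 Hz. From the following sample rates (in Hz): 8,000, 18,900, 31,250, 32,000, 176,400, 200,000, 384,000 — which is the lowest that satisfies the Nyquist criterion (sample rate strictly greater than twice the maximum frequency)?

Need sample rate > 2 × 15,535 = 31,070 Hz.
Lowest listed rate above 31,070 Hz is 31,250 Hz.

31,250 Hz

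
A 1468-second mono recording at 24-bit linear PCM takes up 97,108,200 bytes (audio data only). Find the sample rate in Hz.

22,050 Hz

Bytes = sample_rate × seconds × bytes_per_sample × channels.
sample_rate = 97,108,200 / (1,468 × 3 × 1) = 97,108,200 / 4,404 = 22,050 Hz.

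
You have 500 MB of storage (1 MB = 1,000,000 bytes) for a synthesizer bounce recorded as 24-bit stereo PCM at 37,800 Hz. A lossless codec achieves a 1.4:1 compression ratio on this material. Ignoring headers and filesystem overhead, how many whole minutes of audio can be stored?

Uncompressed byte rate = 37,800 × 3 × 2 = 226,800 bytes/s.
After 1.4:1 compression, effective rate ≈ 162000 bytes/s.
Capacity = 500 × 1,000,000 = 500,000,000 bytes.
500,000,000 / effective rate ≈ 3086.42 s → 51 minutes.

51 minutes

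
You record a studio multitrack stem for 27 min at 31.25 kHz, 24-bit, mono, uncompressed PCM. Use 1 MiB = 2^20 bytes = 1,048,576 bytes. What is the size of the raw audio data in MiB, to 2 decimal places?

144.84 MiB

Duration = 27 min = 1,620 s.
Bytes = 31,250 samples/s × 1,620 s × 3 bytes/sample × 1 ch = 151,875,000 bytes.
151,875,000 / 1,048,576 = 144.84 MiB.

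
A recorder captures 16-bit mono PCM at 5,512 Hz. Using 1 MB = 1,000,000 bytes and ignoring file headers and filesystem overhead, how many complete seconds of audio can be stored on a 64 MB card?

Uncompressed byte rate = 5,512 × 2 × 1 = 11,024 bytes/s.
Capacity = 64 × 1,000,000 = 64,000,000 bytes.
64,000,000 / 11,024 ≈ 5805.52 s → 5,805 seconds.

5,805 seconds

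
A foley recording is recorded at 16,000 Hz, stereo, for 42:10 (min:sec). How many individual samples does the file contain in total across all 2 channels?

80,960,000 samples

42:10 (min:sec) = 2,530 s.
16,000 × 2,530 s × 2 ch = 80,960,000 samples.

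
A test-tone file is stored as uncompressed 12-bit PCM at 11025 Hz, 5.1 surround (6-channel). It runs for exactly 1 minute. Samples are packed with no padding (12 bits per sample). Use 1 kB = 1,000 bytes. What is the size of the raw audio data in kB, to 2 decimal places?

5953.50 kB

Duration = exactly 1 minute = 60 s.
Bits = 11,025 × 60 × 12 × 6 = 47,628,000 bits = 5,953,500 bytes.
5,953,500 / 1,000 = 5953.50 kB.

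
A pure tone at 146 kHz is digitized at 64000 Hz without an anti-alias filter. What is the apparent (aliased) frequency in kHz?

18 kHz

Nyquist = 64,000/2 = 32,000 Hz; 146,000 Hz exceeds it.
Alias = |146,000 − 2×64,000| = |146,000 − 128,000| = 18,000 Hz = 18 kHz.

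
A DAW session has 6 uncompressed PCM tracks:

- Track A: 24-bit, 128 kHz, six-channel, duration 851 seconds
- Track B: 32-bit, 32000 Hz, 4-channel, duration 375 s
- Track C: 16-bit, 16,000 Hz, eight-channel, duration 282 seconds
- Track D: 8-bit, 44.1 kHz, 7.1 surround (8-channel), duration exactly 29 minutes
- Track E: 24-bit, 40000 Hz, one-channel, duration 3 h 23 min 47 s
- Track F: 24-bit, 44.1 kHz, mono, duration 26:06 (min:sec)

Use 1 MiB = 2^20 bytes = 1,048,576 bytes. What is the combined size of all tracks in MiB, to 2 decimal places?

Track A: 128,000 × 851 × 3 × 6 = 1,960,704,000 bytes.
Track B: 32,000 × 375 × 4 × 4 = 192,000,000 bytes.
Track C: 16,000 × 282 × 2 × 8 = 72,192,000 bytes.
Track D: exactly 29 minutes = 1,740 s; 44,100 × 1,740 × 1 × 8 = 613,872,000 bytes.
Track E: 3 h 23 min 47 s = 12,227 s; 40,000 × 12,227 × 3 × 1 = 1,467,240,000 bytes.
Track F: 26:06 (min:sec) = 1,566 s; 44,100 × 1,566 × 3 × 1 = 207,181,800 bytes.
Total = 4,513,189,800 bytes = 4304.11 MiB.

4304.11 MiB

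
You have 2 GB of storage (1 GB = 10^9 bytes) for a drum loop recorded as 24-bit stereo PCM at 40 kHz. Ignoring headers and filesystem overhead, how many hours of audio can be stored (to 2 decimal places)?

Uncompressed byte rate = 40,000 × 3 × 2 = 240,000 bytes/s.
Capacity = 2 × 1,000,000,000 = 2,000,000,000 bytes.
2,000,000,000 / 240,000 ≈ 8333.33 s → 2.31 hours.

2.31 hours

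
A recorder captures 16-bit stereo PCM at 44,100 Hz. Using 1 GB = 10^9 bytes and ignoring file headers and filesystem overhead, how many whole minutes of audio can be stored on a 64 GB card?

6,046 minutes

Uncompressed byte rate = 44,100 × 2 × 2 = 176,400 bytes/s.
Capacity = 64 × 1,000,000,000 = 64,000,000,000 bytes.
64,000,000,000 / 176,400 ≈ 362811.79 s → 6,046 minutes.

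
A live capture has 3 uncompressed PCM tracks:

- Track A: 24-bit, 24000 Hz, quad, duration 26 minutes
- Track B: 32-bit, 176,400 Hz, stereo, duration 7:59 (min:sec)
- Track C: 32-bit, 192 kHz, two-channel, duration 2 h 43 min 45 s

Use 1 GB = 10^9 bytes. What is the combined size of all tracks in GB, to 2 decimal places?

Track A: 26 minutes = 1,560 s; 24,000 × 1,560 × 3 × 4 = 449,280,000 bytes.
Track B: 7:59 (min:sec) = 479 s; 176,400 × 479 × 4 × 2 = 675,964,800 bytes.
Track C: 2 h 43 min 45 s = 9,825 s; 192,000 × 9,825 × 4 × 2 = 15,091,200,000 bytes.
Total = 16,216,444,800 bytes = 16.22 GB.

16.22 GB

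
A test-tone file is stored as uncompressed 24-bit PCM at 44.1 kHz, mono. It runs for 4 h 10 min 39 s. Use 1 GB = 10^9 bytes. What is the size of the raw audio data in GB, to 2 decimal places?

1.99 GB

Duration = 4 h 10 min 39 s = 15,039 s.
Bytes = 44,100 samples/s × 15,039 s × 3 bytes/sample × 1 ch = 1,989,659,700 bytes.
1,989,659,700 / 1,000,000,000 = 1.99 GB.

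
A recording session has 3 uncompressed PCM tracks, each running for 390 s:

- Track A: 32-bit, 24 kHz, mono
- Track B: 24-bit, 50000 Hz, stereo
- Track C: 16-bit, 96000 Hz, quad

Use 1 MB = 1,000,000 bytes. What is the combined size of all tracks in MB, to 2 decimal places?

Track A: 24,000 × 390 × 4 × 1 = 37,440,000 bytes.
Track B: 50,000 × 390 × 3 × 2 = 117,000,000 bytes.
Track C: 96,000 × 390 × 2 × 4 = 299,520,000 bytes.
Total = 453,960,000 bytes = 453.96 MB.

453.96 MB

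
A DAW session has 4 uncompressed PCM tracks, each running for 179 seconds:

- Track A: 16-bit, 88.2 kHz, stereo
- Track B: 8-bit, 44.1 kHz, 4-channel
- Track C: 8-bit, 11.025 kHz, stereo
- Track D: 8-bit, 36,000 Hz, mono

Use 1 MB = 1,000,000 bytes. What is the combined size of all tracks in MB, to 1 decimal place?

105.1 MB

Track A: 88,200 × 179 × 2 × 2 = 63,151,200 bytes.
Track B: 44,100 × 179 × 1 × 4 = 31,575,600 bytes.
Track C: 11,025 × 179 × 1 × 2 = 3,946,950 bytes.
Track D: 36,000 × 179 × 1 × 1 = 6,444,000 bytes.
Total = 105,117,750 bytes = 105.1 MB.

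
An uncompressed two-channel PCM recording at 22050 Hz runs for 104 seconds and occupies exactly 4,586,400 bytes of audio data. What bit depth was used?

8 bits

Bytes per sample = 4,586,400 / (22,050 × 104 × 2) = 4,586,400 / 4,586,400 = 1.
Bit depth = 1 × 8 = 8 bits.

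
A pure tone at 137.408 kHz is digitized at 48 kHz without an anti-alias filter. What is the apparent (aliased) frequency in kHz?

Nyquist = 48,000/2 = 24,000 Hz; 137,408 Hz exceeds it.
Alias = |137,408 − 3×48,000| = |137,408 − 144,000| = 6,592 Hz = 6.592 kHz.

6.592 kHz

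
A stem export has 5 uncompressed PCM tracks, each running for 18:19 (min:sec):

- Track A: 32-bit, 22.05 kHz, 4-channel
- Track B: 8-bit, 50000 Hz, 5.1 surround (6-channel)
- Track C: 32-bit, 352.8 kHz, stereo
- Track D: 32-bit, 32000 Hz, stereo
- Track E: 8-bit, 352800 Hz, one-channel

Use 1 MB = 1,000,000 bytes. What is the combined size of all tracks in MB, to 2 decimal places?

18:19 (min:sec) = 1,099 s.
Track A: 22,050 × 1,099 × 4 × 4 = 387,727,200 bytes.
Track B: 50,000 × 1,099 × 1 × 6 = 329,700,000 bytes.
Track C: 352,800 × 1,099 × 4 × 2 = 3,101,817,600 bytes.
Track D: 32,000 × 1,099 × 4 × 2 = 281,344,000 bytes.
Track E: 352,800 × 1,099 × 1 × 1 = 387,727,200 bytes.
Total = 4,488,316,000 bytes = 4488.32 MB.

4488.32 MB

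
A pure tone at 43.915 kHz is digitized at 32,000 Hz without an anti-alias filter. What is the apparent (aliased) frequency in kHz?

11.915 kHz

Nyquist = 32,000/2 = 16,000 Hz; 43,915 Hz exceeds it.
Alias = |43,915 − 1×32,000| = |43,915 − 32,000| = 11,915 Hz = 11.915 kHz.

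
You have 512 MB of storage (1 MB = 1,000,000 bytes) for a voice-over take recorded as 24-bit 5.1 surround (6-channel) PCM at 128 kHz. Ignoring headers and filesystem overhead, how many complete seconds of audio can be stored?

222 seconds

Uncompressed byte rate = 128,000 × 3 × 6 = 2,304,000 bytes/s.
Capacity = 512 × 1,000,000 = 512,000,000 bytes.
512,000,000 / 2,304,000 ≈ 222.22 s → 222 seconds.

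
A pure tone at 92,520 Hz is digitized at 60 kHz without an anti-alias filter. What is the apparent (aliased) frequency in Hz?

27,480 Hz

Nyquist = 60,000/2 = 30,000 Hz; 92,520 Hz exceeds it.
Alias = |92,520 − 2×60,000| = |92,520 − 120,000| = 27,480 Hz.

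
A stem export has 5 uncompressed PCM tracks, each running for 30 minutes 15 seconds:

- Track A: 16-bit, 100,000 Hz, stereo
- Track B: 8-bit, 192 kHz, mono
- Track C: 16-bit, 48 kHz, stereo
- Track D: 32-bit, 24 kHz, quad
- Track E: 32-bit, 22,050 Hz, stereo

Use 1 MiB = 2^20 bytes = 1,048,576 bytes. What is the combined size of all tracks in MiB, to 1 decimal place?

2327.0 MiB

30 minutes 15 seconds = 1,815 s.
Track A: 100,000 × 1,815 × 2 × 2 = 726,000,000 bytes.
Track B: 192,000 × 1,815 × 1 × 1 = 348,480,000 bytes.
Track C: 48,000 × 1,815 × 2 × 2 = 348,480,000 bytes.
Track D: 24,000 × 1,815 × 4 × 4 = 696,960,000 bytes.
Track E: 22,050 × 1,815 × 4 × 2 = 320,166,000 bytes.
Total = 2,440,086,000 bytes = 2327.0 MiB.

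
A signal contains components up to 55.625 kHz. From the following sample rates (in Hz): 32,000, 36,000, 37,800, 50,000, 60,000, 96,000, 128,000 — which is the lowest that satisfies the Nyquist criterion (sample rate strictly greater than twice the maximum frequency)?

128,000 Hz

Need sample rate > 2 × 55,625 = 111,250 Hz.
Lowest listed rate above 111,250 Hz is 128,000 Hz.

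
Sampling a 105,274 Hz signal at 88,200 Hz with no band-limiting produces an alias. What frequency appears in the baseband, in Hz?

17,074 Hz

Nyquist = 88,200/2 = 44,100 Hz; 105,274 Hz exceeds it.
Alias = |105,274 − 1×88,200| = |105,274 − 88,200| = 17,074 Hz.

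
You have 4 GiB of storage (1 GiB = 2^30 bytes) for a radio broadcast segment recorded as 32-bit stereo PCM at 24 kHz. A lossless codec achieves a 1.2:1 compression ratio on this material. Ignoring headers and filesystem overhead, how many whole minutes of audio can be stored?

447 minutes

Uncompressed byte rate = 24,000 × 4 × 2 = 192,000 bytes/s.
After 1.2:1 compression, effective rate ≈ 160000 bytes/s.
Capacity = 4 × 1,073,741,824 = 4,294,967,296 bytes.
4,294,967,296 / effective rate ≈ 26843.55 s → 447 minutes.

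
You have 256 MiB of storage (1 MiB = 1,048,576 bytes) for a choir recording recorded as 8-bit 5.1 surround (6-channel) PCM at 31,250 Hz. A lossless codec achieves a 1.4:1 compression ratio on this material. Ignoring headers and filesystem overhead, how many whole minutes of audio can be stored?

33 minutes

Uncompressed byte rate = 31,250 × 1 × 6 = 187,500 bytes/s.
After 1.4:1 compression, effective rate ≈ 133928.57 bytes/s.
Capacity = 256 × 1,048,576 = 268,435,456 bytes.
268,435,456 / effective rate ≈ 2004.32 s → 33 minutes.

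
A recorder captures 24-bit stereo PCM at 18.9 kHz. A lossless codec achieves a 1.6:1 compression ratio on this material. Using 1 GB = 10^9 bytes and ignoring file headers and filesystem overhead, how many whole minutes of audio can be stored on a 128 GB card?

Uncompressed byte rate = 18,900 × 3 × 2 = 113,400 bytes/s.
After 1.6:1 compression, effective rate ≈ 70875 bytes/s.
Capacity = 128 × 1,000,000,000 = 128,000,000,000 bytes.
128,000,000,000 / effective rate ≈ 1805996.47 s → 30,099 minutes.

30,099 minutes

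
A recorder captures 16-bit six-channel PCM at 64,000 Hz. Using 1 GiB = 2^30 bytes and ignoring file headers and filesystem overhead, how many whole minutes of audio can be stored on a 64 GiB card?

1,491 minutes

Uncompressed byte rate = 64,000 × 2 × 6 = 768,000 bytes/s.
Capacity = 64 × 1,073,741,824 = 68,719,476,736 bytes.
68,719,476,736 / 768,000 ≈ 89478.49 s → 1,491 minutes.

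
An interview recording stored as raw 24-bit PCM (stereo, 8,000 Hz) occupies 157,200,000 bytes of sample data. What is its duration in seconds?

3,275 seconds

Byte rate = 8,000 × 3 × 2 = 48,000 bytes/s.
Duration = 157,200,000 / 48,000 = 3,275 s.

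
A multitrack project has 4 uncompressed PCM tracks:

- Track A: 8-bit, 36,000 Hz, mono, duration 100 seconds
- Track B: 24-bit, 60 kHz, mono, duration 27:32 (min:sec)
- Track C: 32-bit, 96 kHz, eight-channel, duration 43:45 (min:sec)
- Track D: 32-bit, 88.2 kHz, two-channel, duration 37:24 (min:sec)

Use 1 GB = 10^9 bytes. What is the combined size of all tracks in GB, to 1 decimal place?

Track A: 36,000 × 100 × 1 × 1 = 3,600,000 bytes.
Track B: 27:32 (min:sec) = 1,652 s; 60,000 × 1,652 × 3 × 1 = 297,360,000 bytes.
Track C: 43:45 (min:sec) = 2,625 s; 96,000 × 2,625 × 4 × 8 = 8,064,000,000 bytes.
Track D: 37:24 (min:sec) = 2,244 s; 88,200 × 2,244 × 4 × 2 = 1,583,366,400 bytes.
Total = 9,948,326,400 bytes = 9.9 GB.

9.9 GB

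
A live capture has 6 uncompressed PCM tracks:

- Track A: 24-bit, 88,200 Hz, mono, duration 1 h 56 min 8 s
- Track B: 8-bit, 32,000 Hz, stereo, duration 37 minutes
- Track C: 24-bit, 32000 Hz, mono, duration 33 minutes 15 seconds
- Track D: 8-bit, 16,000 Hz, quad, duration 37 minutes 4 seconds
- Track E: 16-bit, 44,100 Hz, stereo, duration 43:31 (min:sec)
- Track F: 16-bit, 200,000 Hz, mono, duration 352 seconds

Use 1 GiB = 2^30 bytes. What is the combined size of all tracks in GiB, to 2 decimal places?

Track A: 1 h 56 min 8 s = 6,968 s; 88,200 × 6,968 × 3 × 1 = 1,843,732,800 bytes.
Track B: 37 minutes = 2,220 s; 32,000 × 2,220 × 1 × 2 = 142,080,000 bytes.
Track C: 33 minutes 15 seconds = 1,995 s; 32,000 × 1,995 × 3 × 1 = 191,520,000 bytes.
Track D: 37 minutes 4 seconds = 2,224 s; 16,000 × 2,224 × 1 × 4 = 142,336,000 bytes.
Track E: 43:31 (min:sec) = 2,611 s; 44,100 × 2,611 × 2 × 2 = 460,580,400 bytes.
Track F: 200,000 × 352 × 2 × 1 = 140,800,000 bytes.
Total = 2,921,049,200 bytes = 2.72 GiB.

2.72 GiB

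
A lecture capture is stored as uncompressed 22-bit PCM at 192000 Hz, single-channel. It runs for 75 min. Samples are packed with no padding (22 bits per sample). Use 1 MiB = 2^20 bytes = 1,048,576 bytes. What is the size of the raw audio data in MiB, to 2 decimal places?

Duration = 75 min = 4,500 s.
Bits = 192,000 × 4,500 × 22 × 1 = 19,008,000,000 bits = 2,376,000,000 bytes.
2,376,000,000 / 1,048,576 = 2265.93 MiB.

2265.93 MiB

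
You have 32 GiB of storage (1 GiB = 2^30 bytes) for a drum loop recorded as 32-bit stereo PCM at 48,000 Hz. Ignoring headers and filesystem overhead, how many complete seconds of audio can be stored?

Uncompressed byte rate = 48,000 × 4 × 2 = 384,000 bytes/s.
Capacity = 32 × 1,073,741,824 = 34,359,738,368 bytes.
34,359,738,368 / 384,000 ≈ 89478.49 s → 89,478 seconds.

89,478 seconds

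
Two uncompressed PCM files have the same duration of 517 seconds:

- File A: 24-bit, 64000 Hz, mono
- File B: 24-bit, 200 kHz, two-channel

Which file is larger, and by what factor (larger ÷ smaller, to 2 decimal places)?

File B, by a factor of 6.25

File A: 64,000 × 3 × 1 = 192,000 bytes/s.
File B: 200,000 × 3 × 2 = 1,200,000 bytes/s.
File B is larger; ratio = 620,400,000 / 99,264,000 = 6.25.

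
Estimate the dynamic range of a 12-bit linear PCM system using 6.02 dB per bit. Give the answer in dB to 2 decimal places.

12 × 6.02 = 72.24 dB.

72.24 dB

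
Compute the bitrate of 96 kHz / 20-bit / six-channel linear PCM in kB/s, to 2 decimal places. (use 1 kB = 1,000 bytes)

Bit rate = 96,000 × 20 × 6 = 11,520,000 bits/s.
11,520,000 / 8 = 1,440,000 B/s = 1440.00 kB/s.

1440.00 kB/s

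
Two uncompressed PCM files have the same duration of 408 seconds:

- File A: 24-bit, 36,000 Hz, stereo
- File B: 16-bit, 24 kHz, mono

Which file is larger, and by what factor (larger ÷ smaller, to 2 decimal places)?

File A: 36,000 × 3 × 2 = 216,000 bytes/s.
File B: 24,000 × 2 × 1 = 48,000 bytes/s.
File A is larger; ratio = 88,128,000 / 19,584,000 = 4.50.

File A, by a factor of 4.50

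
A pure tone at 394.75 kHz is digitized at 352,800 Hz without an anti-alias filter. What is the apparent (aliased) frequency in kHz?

Nyquist = 352,800/2 = 176,400 Hz; 394,750 Hz exceeds it.
Alias = |394,750 − 1×352,800| = |394,750 − 352,800| = 41,950 Hz = 41.95 kHz.

41.95 kHz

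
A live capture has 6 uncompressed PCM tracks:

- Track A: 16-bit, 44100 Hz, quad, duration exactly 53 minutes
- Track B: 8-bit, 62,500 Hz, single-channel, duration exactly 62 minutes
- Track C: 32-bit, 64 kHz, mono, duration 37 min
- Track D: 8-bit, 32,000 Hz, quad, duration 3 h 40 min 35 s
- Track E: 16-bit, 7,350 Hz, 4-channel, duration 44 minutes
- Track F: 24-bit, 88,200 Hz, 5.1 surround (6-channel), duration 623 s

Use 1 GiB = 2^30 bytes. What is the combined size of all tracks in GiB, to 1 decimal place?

Track A: exactly 53 minutes = 3,180 s; 44,100 × 3,180 × 2 × 4 = 1,121,904,000 bytes.
Track B: exactly 62 minutes = 3,720 s; 62,500 × 3,720 × 1 × 1 = 232,500,000 bytes.
Track C: 37 min = 2,220 s; 64,000 × 2,220 × 4 × 1 = 568,320,000 bytes.
Track D: 3 h 40 min 35 s = 13,235 s; 32,000 × 13,235 × 1 × 4 = 1,694,080,000 bytes.
Track E: 44 minutes = 2,640 s; 7,350 × 2,640 × 2 × 4 = 155,232,000 bytes.
Track F: 88,200 × 623 × 3 × 6 = 989,074,800 bytes.
Total = 4,761,110,800 bytes = 4.4 GiB.

4.4 GiB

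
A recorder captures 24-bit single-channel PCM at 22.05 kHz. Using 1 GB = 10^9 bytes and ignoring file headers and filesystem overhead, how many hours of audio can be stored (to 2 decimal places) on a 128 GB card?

Uncompressed byte rate = 22,050 × 3 × 1 = 66,150 bytes/s.
Capacity = 128 × 1,000,000,000 = 128,000,000,000 bytes.
128,000,000,000 / 66,150 ≈ 1934996.22 s → 537.50 hours.

537.50 hours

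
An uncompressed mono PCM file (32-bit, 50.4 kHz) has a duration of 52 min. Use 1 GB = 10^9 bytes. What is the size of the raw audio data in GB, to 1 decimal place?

Duration = 52 min = 3,120 s.
Bytes = 50,400 samples/s × 3,120 s × 4 bytes/sample × 1 ch = 628,992,000 bytes.
628,992,000 / 1,000,000,000 = 0.6 GB.

0.6 GB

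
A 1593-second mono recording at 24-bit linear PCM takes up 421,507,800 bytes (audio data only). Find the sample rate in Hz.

88,200 Hz

Bytes = sample_rate × seconds × bytes_per_sample × channels.
sample_rate = 421,507,800 / (1,593 × 3 × 1) = 421,507,800 / 4,779 = 88,200 Hz.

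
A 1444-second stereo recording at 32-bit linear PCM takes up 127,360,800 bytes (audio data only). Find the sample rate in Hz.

11,025 Hz

Bytes = sample_rate × seconds × bytes_per_sample × channels.
sample_rate = 127,360,800 / (1,444 × 4 × 2) = 127,360,800 / 11,552 = 11,025 Hz.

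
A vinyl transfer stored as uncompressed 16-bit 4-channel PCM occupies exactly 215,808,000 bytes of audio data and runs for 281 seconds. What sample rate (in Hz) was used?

Bytes = sample_rate × seconds × bytes_per_sample × channels.
sample_rate = 215,808,000 / (281 × 2 × 4) = 215,808,000 / 2,248 = 96,000 Hz.

96,000 Hz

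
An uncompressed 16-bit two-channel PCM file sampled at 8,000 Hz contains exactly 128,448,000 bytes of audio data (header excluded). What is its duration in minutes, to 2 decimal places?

Byte rate = 8,000 × 2 × 2 = 32,000 bytes/s.
Duration = 128,448,000 / 32,000 = 4,014 s.
4,014 s / 60 = 66.90 minutes.

66.90 minutes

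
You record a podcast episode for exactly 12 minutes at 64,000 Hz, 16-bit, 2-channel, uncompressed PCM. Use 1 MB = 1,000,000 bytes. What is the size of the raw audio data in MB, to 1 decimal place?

184.3 MB

Duration = exactly 12 minutes = 720 s.
Bytes = 64,000 samples/s × 720 s × 2 bytes/sample × 2 ch = 184,320,000 bytes.
184,320,000 / 1,000,000 = 184.3 MB.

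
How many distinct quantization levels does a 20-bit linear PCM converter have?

2^20 = 1,048,576.

1,048,576 levels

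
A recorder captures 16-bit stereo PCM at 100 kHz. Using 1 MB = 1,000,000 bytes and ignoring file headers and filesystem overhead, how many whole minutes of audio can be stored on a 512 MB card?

Uncompressed byte rate = 100,000 × 2 × 2 = 400,000 bytes/s.
Capacity = 512 × 1,000,000 = 512,000,000 bytes.
512,000,000 / 400,000 ≈ 1280 s → 21 minutes.

21 minutes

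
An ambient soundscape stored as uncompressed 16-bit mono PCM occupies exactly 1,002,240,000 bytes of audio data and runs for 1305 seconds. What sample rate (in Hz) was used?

Bytes = sample_rate × seconds × bytes_per_sample × channels.
sample_rate = 1,002,240,000 / (1,305 × 2 × 1) = 1,002,240,000 / 2,610 = 384,000 Hz.

384,000 Hz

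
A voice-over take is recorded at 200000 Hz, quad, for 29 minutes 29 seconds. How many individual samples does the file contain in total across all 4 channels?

29 minutes 29 seconds = 1,769 s.
200,000 × 1,769 s × 4 ch = 1,415,200,000 samples.

1,415,200,000 samples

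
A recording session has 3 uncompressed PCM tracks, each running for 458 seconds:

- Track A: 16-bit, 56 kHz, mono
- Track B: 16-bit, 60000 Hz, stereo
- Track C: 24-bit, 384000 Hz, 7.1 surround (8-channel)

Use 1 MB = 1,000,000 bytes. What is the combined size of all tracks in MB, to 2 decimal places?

Track A: 56,000 × 458 × 2 × 1 = 51,296,000 bytes.
Track B: 60,000 × 458 × 2 × 2 = 109,920,000 bytes.
Track C: 384,000 × 458 × 3 × 8 = 4,220,928,000 bytes.
Total = 4,382,144,000 bytes = 4382.14 MB.

4382.14 MB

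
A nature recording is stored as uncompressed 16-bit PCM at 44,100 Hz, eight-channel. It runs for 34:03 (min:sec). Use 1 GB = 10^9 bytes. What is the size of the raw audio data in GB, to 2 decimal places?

Duration = 34:03 (min:sec) = 2,043 s.
Bytes = 44,100 samples/s × 2,043 s × 2 bytes/sample × 8 ch = 1,441,540,800 bytes.
1,441,540,800 / 1,000,000,000 = 1.44 GB.

1.44 GB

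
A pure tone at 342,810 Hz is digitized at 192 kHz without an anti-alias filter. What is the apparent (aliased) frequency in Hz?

41,190 Hz

Nyquist = 192,000/2 = 96,000 Hz; 342,810 Hz exceeds it.
Alias = |342,810 − 2×192,000| = |342,810 − 384,000| = 41,190 Hz.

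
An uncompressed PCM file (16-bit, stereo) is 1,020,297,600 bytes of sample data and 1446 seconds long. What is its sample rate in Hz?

176,400 Hz

Bytes = sample_rate × seconds × bytes_per_sample × channels.
sample_rate = 1,020,297,600 / (1,446 × 2 × 2) = 1,020,297,600 / 5,784 = 176,400 Hz.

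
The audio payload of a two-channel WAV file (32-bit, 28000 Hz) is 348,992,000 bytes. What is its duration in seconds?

Byte rate = 28,000 × 4 × 2 = 224,000 bytes/s.
Duration = 348,992,000 / 224,000 = 1,558 s.

1,558 seconds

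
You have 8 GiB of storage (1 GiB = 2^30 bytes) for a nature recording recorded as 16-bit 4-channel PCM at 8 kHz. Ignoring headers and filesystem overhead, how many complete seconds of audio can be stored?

134,217 seconds

Uncompressed byte rate = 8,000 × 2 × 4 = 64,000 bytes/s.
Capacity = 8 × 1,073,741,824 = 8,589,934,592 bytes.
8,589,934,592 / 64,000 ≈ 134217.73 s → 134,217 seconds.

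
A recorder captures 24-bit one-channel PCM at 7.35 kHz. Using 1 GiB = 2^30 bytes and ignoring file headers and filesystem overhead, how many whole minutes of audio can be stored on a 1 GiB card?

811 minutes

Uncompressed byte rate = 7,350 × 3 × 1 = 22,050 bytes/s.
Capacity = 1 × 1,073,741,824 = 1,073,741,824 bytes.
1,073,741,824 / 22,050 ≈ 48695.77 s → 811 minutes.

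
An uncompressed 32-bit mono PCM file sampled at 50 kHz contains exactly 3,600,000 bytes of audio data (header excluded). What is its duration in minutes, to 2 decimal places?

0.30 minutes

Byte rate = 50,000 × 4 × 1 = 200,000 bytes/s.
Duration = 3,600,000 / 200,000 = 18 s.
18 s / 60 = 0.30 minutes.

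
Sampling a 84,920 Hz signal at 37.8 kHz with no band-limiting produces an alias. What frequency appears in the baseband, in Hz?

9,320 Hz

Nyquist = 37,800/2 = 18,900 Hz; 84,920 Hz exceeds it.
Alias = |84,920 − 2×37,800| = |84,920 − 75,600| = 9,320 Hz.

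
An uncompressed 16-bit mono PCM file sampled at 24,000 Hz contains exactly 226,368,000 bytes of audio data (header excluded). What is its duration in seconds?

Byte rate = 24,000 × 2 × 1 = 48,000 bytes/s.
Duration = 226,368,000 / 48,000 = 4,716 s.

4,716 seconds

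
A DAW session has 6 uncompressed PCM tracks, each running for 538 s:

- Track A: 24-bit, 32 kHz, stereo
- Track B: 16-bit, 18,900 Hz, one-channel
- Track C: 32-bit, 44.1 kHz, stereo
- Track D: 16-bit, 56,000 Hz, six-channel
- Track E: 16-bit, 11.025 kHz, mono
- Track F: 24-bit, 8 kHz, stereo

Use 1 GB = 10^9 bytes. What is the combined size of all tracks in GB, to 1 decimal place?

0.7 GB

Track A: 32,000 × 538 × 3 × 2 = 103,296,000 bytes.
Track B: 18,900 × 538 × 2 × 1 = 20,336,400 bytes.
Track C: 44,100 × 538 × 4 × 2 = 189,806,400 bytes.
Track D: 56,000 × 538 × 2 × 6 = 361,536,000 bytes.
Track E: 11,025 × 538 × 2 × 1 = 11,862,900 bytes.
Track F: 8,000 × 538 × 3 × 2 = 25,824,000 bytes.
Total = 712,661,700 bytes = 0.7 GB.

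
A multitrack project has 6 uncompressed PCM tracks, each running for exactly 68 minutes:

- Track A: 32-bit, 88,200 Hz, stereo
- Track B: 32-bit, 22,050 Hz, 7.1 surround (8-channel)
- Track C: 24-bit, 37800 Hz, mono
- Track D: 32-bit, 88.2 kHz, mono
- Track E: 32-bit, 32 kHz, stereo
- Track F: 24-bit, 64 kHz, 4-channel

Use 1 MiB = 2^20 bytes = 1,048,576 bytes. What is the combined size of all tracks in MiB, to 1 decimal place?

exactly 68 minutes = 4,080 s.
Track A: 88,200 × 4,080 × 4 × 2 = 2,878,848,000 bytes.
Track B: 22,050 × 4,080 × 4 × 8 = 2,878,848,000 bytes.
Track C: 37,800 × 4,080 × 3 × 1 = 462,672,000 bytes.
Track D: 88,200 × 4,080 × 4 × 1 = 1,439,424,000 bytes.
Track E: 32,000 × 4,080 × 4 × 2 = 1,044,480,000 bytes.
Track F: 64,000 × 4,080 × 3 × 4 = 3,133,440,000 bytes.
Total = 11,837,712,000 bytes = 11289.3 MiB.

11289.3 MiB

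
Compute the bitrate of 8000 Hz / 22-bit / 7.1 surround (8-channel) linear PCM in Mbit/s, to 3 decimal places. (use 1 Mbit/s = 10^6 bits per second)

1.408 Mbit/s

Bit rate = 8,000 × 22 × 8 = 1,408,000 bits/s.
= 1.408 Mbit/s.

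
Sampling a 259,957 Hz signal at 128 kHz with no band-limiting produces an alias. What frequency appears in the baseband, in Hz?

3,957 Hz

Nyquist = 128,000/2 = 64,000 Hz; 259,957 Hz exceeds it.
Alias = |259,957 − 2×128,000| = |259,957 − 256,000| = 3,957 Hz.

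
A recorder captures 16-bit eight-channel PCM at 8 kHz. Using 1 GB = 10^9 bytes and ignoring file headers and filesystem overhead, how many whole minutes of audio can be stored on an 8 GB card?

Uncompressed byte rate = 8,000 × 2 × 8 = 128,000 bytes/s.
Capacity = 8 × 1,000,000,000 = 8,000,000,000 bytes.
8,000,000,000 / 128,000 ≈ 62500 s → 1,041 minutes.

1,041 minutes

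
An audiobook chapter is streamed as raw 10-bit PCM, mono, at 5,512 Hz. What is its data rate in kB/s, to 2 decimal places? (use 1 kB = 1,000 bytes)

6.89 kB/s

Bit rate = 5,512 × 10 × 1 = 55,120 bits/s.
55,120 / 8 = 6,890 B/s = 6.89 kB/s.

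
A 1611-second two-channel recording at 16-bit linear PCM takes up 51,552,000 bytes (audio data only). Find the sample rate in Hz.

Bytes = sample_rate × seconds × bytes_per_sample × channels.
sample_rate = 51,552,000 / (1,611 × 2 × 2) = 51,552,000 / 6,444 = 8,000 Hz.

8,000 Hz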